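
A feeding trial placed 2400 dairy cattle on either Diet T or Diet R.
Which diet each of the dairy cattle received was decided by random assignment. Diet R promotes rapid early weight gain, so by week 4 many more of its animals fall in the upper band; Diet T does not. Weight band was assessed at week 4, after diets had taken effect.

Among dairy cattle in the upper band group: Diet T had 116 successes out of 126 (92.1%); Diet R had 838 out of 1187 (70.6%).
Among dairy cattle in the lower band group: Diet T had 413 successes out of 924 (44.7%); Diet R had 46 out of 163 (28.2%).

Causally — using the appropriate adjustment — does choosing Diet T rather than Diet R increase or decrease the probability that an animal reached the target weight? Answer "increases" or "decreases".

decreases

Week-4 weight band is downstream of the diet. One should not condition on a consequence of treatment, so the overall rates are the right comparison.
Pooled: Diet T 50.4% vs Diet R 65.5%; Diet R is higher overall.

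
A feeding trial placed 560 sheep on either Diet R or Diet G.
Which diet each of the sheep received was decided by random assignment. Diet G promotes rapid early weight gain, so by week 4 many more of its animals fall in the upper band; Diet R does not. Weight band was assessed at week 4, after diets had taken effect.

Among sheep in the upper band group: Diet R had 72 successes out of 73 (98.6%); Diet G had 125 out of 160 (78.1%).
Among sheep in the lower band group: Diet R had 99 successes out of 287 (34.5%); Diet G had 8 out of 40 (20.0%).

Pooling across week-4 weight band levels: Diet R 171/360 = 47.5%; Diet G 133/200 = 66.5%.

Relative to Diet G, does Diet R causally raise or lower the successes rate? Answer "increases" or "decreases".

decreases

Week-4 weight band is recorded after the diet and is itself shifted by it — it sits on the causal path from diet to outcome. Conditioning on a mediator would strip out part of the effect we want; the pooled comparison gives the total causal effect.
Pooled: Diet R 47.5% vs Diet G 66.5%; Diet G is higher overall.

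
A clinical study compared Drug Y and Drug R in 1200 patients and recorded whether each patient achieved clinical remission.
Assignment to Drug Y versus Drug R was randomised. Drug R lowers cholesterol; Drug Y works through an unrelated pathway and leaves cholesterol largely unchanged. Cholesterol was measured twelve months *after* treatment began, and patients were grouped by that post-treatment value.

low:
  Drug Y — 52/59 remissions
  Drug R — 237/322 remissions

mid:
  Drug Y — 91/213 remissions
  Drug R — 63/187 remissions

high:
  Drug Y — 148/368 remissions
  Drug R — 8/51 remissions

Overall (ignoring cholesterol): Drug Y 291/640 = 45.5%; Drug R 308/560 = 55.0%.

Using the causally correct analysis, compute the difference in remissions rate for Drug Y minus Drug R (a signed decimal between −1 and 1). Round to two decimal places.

-0.10

Cholesterol is downstream of the drug. One should not condition on a consequence of treatment, so the overall rates are the right comparison.
The causal difference is the pooled difference: 0.455 − 0.550 = -0.095.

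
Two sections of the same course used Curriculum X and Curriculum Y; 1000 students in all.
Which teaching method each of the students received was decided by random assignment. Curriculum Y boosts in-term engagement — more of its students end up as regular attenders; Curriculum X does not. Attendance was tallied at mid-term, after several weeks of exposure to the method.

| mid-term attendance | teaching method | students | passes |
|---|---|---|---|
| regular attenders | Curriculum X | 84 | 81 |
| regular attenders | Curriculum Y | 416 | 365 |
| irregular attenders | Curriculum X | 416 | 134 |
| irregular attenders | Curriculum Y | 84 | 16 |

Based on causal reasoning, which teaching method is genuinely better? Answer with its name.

Curriculum Y

The stratified and pooled comparisons disagree (Curriculum X wins within each mid-term attendance; Curriculum Y wins overall), so the answer turns on the causal role of mid-term attendance.
Mid-term attendance is downstream of the teaching method. One should not condition on a consequence of treatment, so the overall rates are the right comparison.
Pooled: Curriculum X 43.0% vs Curriculum Y 76.2%; Curriculum Y is higher overall.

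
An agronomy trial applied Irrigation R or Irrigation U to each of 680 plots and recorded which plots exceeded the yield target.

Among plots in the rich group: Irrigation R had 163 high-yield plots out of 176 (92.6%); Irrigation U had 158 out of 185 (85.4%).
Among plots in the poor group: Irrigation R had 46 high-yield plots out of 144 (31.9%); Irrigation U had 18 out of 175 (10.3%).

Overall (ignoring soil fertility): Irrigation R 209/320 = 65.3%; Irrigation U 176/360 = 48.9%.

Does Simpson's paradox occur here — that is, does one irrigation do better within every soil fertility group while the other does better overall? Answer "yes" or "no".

Within each soil fertility level (rich 92.6% vs 85.4%; poor 31.9% vs 10.3%), Irrigation R has the higher rate every time. Pooled: 65.3% vs 48.9% — Irrigation R has the higher rate overall. They agree.

no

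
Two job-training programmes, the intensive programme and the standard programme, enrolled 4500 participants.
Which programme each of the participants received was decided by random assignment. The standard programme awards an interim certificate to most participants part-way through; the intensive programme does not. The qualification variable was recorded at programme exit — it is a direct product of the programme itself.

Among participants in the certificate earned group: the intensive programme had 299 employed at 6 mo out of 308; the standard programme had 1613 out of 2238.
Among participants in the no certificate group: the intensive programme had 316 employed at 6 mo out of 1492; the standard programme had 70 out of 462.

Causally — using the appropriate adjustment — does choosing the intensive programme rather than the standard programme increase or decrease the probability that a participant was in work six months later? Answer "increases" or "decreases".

decreases

Because the programme influences qualification attained during the programme, qualification attained during the programme is a post-treatment mediator, not a confounder. Stratifying on it would bias the estimate; the causal effect is the crude pooled difference.
Pooled: the intensive programme 34.2% vs the standard programme 62.3%; the standard programme is higher overall.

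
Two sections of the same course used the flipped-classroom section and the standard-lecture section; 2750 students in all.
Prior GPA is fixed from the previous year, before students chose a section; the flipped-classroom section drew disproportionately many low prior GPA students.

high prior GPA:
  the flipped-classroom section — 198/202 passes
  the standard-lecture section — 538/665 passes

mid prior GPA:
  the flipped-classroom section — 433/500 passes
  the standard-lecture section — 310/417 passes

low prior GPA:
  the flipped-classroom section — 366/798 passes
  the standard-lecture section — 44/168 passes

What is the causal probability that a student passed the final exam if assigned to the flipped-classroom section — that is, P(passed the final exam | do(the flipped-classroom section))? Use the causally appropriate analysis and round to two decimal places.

0.76

Within every prior GPA band level the flipped-classroom section has the higher rate, yet pooled the standard-lecture section does — Simpson's reversal.
Nothing the teaching method does changes prior GPA band; the imbalance is an allocation artefact. With prior GPA band also predicting the outcome, the pooled figure is confounded, and the within-stratum comparison is the causal one.
Standardising the flipped-classroom section to the population prior GPA band mix: 0.315·198/202 + 0.333·433/500 + 0.351·366/798 = 0.759.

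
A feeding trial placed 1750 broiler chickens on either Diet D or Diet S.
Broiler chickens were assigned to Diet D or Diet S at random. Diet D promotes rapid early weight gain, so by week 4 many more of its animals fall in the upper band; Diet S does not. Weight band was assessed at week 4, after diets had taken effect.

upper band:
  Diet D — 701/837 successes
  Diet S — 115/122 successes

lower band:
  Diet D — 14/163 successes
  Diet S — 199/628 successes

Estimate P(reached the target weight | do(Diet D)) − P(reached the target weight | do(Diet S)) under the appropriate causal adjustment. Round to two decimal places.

+0.30

Diet S is higher inside every week-4 weight band stratum but Diet D is higher in aggregate. Whether to stratify depends on how week-4 weight band relates to the diet.
Stratifying would compare diets among broiler chickens the diets themselves sorted into week-4 weight band groups — a form of selection on an intermediate. The unconditioned pooled rates give the total causal effect.
The causal difference is the pooled difference: 0.715 − 0.419 = +0.296.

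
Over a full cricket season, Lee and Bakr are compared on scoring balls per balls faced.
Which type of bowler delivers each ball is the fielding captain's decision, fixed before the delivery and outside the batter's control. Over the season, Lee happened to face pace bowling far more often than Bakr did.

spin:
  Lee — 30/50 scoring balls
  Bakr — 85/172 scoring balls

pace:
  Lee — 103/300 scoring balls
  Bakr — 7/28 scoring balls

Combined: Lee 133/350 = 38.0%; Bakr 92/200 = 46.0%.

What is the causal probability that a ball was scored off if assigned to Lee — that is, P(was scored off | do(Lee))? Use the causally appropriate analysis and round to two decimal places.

0.45

Within every bowling type level Lee has the higher rate, yet pooled Bakr does — Simpson's reversal.
Nothing the player does changes bowling type; the imbalance is an allocation artefact. With bowling type also predicting the outcome, the pooled figure is confounded, and the within-stratum comparison is the causal one.
Standardising Lee to the population bowling type mix: 0.404·30/50 + 0.596·103/300 = 0.447.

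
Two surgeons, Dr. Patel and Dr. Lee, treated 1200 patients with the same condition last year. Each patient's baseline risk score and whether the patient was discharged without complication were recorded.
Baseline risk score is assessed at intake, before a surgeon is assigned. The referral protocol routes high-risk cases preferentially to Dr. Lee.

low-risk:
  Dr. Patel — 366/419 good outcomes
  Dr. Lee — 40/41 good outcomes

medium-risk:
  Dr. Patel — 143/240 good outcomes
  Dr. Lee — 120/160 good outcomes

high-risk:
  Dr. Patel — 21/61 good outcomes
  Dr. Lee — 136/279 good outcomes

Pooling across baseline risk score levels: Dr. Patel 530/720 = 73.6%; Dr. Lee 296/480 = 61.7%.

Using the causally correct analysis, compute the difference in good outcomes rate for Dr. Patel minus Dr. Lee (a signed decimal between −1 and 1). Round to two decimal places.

-0.13

Nothing the surgeon does changes baseline risk score; the imbalance is an allocation artefact. With baseline risk score also predicting the outcome, the pooled figure is confounded, and the within-stratum comparison is the causal one.
Adjusting over the population distribution of baseline risk score: 0.383·(0.874−0.976) + 0.333·(0.596−0.750) + 0.283·(0.344−0.487) = -0.131.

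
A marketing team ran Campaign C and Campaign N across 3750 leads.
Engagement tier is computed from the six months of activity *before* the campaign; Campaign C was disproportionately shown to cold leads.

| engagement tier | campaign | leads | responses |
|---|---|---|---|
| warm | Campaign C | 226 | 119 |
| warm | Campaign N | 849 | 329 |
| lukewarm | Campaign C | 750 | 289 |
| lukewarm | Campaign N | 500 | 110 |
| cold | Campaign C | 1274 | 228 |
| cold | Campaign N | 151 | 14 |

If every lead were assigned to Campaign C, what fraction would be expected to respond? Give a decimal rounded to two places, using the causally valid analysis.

The stratified and pooled comparisons disagree (Campaign C wins within each engagement tier; Campaign N wins overall), so the answer turns on the causal role of engagement tier.
Engagement tier is set before the campaign has any effect — it is not caused by the campaign — and it independently drives the outcome. That makes it a confounder, so the causal comparison is within engagement tier levels.
Standardising Campaign C to the population engagement tier mix: 0.287·119/226 + 0.333·289/750 + 0.380·228/1274 = 0.347.

0.35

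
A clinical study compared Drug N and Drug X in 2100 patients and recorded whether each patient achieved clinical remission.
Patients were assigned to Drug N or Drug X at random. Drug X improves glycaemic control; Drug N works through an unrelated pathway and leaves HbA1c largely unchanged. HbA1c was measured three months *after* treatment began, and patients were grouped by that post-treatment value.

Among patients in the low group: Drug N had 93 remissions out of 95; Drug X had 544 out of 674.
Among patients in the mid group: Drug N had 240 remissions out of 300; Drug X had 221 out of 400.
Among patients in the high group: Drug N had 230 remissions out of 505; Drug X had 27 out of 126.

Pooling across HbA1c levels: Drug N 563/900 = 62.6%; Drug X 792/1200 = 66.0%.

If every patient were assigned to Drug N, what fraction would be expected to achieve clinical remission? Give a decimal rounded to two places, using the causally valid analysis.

The stratified and pooled comparisons disagree (Drug N wins within each HbA1c; Drug X wins overall), so the answer turns on the causal role of HbA1c.
Because the drug influences HbA1c, HbA1c is a post-treatment mediator, not a confounder. Stratifying on it would bias the estimate; the causal effect is the crude pooled difference.
So P(outcome | do(Drug N)) is just the pooled rate for Drug N: 563/900 = 0.626.

0.63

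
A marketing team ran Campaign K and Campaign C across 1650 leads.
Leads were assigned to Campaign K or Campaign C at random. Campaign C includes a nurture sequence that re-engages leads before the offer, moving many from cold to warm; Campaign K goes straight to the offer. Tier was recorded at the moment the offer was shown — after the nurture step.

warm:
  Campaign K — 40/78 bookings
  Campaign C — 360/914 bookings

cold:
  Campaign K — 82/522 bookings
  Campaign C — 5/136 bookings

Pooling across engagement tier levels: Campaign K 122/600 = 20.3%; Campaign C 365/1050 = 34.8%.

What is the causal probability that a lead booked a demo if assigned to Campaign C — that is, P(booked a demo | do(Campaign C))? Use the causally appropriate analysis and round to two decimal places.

0.35

The stratified and pooled comparisons disagree (Campaign K wins within each engagement tier; Campaign C wins overall), so the answer turns on the causal role of engagement tier.
Engagement tier is recorded after the campaign and is itself shifted by it — it sits on the causal path from campaign to outcome. Conditioning on a mediator would strip out part of the effect we want; the pooled comparison gives the total causal effect.
So P(outcome | do(Campaign C)) is just the pooled rate for Campaign C: 365/1050 = 0.348.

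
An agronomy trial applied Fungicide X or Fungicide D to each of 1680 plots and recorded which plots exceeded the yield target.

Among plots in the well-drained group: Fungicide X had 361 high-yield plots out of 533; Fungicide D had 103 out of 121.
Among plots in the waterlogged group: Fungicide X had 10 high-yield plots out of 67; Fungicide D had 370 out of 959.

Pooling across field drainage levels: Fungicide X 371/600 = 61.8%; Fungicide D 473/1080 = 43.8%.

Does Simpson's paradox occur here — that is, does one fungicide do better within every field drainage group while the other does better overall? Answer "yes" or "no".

yes

Within each field drainage level (well-drained 67.7% vs 85.1%; waterlogged 14.9% vs 38.6%), Fungicide D has the higher rate every time. Pooled: 61.8% vs 43.8% — Fungicide X has the higher rate overall. The two comparisons disagree.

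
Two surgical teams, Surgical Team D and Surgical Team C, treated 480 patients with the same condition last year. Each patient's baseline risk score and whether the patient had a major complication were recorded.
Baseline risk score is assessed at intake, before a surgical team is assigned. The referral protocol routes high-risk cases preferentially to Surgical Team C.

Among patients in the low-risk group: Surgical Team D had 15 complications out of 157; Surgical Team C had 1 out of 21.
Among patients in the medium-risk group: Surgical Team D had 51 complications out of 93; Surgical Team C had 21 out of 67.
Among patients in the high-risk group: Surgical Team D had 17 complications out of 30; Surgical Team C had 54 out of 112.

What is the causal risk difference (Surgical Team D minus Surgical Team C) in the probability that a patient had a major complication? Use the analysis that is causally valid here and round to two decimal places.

The imbalance in baseline risk score arose from how patients were allocated, not from anything the surgical team did; and baseline risk score independently affects the outcome. The pooled gap is confounded — condition on baseline risk score.
Adjusting over the population distribution of baseline risk score: 0.371·(0.096−0.048) + 0.333·(0.548−0.313) + 0.296·(0.567−0.482) = +0.121.

+0.12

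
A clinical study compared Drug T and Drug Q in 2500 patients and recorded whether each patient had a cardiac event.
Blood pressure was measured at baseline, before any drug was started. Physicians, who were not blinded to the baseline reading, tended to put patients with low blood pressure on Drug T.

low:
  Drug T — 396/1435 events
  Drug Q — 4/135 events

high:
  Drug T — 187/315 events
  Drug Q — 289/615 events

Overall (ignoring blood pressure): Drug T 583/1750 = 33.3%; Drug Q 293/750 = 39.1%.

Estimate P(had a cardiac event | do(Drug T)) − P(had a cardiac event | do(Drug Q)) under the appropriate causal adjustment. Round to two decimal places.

+0.20

Nothing the drug does changes blood pressure; the imbalance is an allocation artefact. With blood pressure also predicting the outcome, the pooled figure is confounded, and the within-stratum comparison is the causal one.
Adjusting over the population distribution of blood pressure: 0.628·(0.276−0.030) + 0.372·(0.594−0.470) = +0.201.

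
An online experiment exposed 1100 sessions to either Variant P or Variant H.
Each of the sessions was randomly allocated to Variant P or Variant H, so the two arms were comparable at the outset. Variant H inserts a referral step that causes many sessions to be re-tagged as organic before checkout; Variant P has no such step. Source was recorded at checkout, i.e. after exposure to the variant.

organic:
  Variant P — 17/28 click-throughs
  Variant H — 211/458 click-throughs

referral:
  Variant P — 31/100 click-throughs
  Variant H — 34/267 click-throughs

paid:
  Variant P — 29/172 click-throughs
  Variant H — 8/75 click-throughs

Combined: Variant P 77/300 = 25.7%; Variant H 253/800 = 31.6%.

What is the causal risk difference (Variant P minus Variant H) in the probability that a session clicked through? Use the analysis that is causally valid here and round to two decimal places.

-0.06

Within every traffic source level Variant P has the higher rate, yet pooled Variant H does — Simpson's reversal.
Traffic source here is a post-treatment variable shaped by the variant; conditioning on it would introduce bias rather than remove it. The overall comparison is the causal one.
The causal difference is the pooled difference: 0.257 − 0.316 = -0.060.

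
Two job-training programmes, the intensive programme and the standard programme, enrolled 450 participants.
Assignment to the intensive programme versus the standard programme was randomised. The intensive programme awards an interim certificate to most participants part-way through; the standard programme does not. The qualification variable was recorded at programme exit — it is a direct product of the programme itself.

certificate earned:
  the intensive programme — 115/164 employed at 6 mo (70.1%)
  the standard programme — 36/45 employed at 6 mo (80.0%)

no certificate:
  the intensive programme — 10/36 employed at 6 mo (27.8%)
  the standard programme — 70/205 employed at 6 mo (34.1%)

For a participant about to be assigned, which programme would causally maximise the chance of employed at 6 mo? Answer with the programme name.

the intensive programme

The distribution of qualification attained during the programme is itself part of what the programme does — it is an intermediate outcome. Holding it fixed would remove that part of the effect; the total effect is the pooled difference.
Pooled: the intensive programme 62.5% vs the standard programme 42.4%; the intensive programme is higher overall.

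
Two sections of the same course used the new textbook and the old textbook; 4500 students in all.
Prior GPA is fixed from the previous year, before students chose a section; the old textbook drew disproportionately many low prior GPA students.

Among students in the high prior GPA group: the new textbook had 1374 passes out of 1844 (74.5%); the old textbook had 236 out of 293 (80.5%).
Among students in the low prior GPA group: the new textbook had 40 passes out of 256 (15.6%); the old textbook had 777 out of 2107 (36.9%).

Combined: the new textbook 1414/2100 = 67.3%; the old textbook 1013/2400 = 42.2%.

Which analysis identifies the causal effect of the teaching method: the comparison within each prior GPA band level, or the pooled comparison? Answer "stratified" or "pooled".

stratified

The prior GPA band-specific comparison favours the old textbook throughout, but the pooled figures favour the new textbook. The question is whether to condition on prior GPA band.
Here prior GPA band is a common cause — it drives both which teaching method a case falls under and the outcome. The crude comparison mixes populations; the stratum-specific rates are the causally relevant ones.
Within each level — high prior GPA: 74.5% vs 80.5%; low prior GPA: 15.6% vs 36.9% — the old textbook is higher every time.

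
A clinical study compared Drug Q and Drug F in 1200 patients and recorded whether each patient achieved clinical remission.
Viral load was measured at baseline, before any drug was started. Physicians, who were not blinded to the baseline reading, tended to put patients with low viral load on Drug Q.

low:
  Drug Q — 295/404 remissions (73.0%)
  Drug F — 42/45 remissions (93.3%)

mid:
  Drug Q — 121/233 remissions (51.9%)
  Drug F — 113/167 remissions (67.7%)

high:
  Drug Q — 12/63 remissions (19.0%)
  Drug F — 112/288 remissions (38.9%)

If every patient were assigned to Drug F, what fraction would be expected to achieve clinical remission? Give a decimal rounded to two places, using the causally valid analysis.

Viral load is set before the drug has any effect — it is not caused by the drug — and it independently drives the outcome. That makes it a confounder, so the causal comparison is within viral load levels.
Standardising Drug F to the population viral load mix: 0.374·42/45 + 0.333·113/167 + 0.292·112/288 = 0.689.

0.69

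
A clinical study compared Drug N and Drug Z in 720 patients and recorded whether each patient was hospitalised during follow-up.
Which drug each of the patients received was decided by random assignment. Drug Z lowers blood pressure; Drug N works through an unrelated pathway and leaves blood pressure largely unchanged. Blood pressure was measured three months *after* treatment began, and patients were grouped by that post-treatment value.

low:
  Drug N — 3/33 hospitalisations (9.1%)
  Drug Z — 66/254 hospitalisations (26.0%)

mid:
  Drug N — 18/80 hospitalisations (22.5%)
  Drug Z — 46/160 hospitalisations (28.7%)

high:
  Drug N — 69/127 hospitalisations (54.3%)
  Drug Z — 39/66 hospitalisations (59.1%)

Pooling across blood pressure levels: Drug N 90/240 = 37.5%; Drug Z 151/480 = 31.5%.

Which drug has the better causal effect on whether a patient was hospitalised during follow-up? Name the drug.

Drug Z

The distribution of blood pressure is itself part of what the drug does — it is an intermediate outcome. Holding it fixed would remove that part of the effect; the total effect is the pooled difference.
Pooled: Drug N 37.5% vs Drug Z 31.5%; Drug Z is lower overall.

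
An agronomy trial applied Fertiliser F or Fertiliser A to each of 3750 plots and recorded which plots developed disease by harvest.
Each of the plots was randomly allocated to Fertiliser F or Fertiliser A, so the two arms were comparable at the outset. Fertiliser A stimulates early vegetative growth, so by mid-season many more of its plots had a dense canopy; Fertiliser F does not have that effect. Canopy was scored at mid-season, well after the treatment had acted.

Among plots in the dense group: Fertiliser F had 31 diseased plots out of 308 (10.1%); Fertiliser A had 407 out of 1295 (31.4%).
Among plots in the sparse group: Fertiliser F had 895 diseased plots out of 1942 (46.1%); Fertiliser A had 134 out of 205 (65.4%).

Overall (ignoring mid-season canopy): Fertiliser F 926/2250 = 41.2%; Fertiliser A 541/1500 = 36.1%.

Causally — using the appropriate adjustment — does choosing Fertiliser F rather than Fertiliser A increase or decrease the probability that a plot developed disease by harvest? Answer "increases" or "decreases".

increases

Fertiliser F is lower inside every mid-season canopy stratum but Fertiliser A is lower in aggregate. Whether to stratify depends on how mid-season canopy relates to the fertiliser.
Because the fertiliser influences mid-season canopy, mid-season canopy is a post-treatment mediator, not a confounder. Stratifying on it would bias the estimate; the causal effect is the crude pooled difference.
Pooled: Fertiliser F 41.2% vs Fertiliser A 36.1%; Fertiliser A is lower overall.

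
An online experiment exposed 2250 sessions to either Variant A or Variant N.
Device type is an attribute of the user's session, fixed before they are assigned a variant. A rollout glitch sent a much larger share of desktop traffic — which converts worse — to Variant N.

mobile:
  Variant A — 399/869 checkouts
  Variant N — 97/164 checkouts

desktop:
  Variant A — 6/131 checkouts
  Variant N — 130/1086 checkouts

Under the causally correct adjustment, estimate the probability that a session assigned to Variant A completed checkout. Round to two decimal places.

Variant N is higher inside every device type stratum but Variant A is higher in aggregate. Whether to stratify depends on how device type relates to the variant.
Device type differs across variants for reasons unrelated to any effect of the variant itself, and it separately predicts the outcome — a classic confounder. We must compare within device type levels.
Standardising Variant A to the population device type mix: 0.459·399/869 + 0.541·6/131 = 0.236.

0.24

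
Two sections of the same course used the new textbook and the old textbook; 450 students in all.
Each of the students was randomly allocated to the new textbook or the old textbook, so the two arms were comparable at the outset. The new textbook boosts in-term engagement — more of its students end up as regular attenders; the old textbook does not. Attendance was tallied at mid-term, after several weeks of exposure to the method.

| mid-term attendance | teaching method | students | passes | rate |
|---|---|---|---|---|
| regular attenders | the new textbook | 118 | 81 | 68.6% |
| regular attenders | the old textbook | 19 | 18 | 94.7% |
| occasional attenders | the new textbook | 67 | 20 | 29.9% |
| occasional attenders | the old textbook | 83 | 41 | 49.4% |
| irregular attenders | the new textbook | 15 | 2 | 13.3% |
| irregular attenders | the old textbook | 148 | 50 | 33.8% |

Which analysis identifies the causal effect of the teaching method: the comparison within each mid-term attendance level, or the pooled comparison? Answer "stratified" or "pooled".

pooled

Within every mid-term attendance level the old textbook has the higher rate, yet pooled the new textbook does — Simpson's reversal.
Because the teaching method influences mid-term attendance, mid-term attendance is a post-treatment mediator, not a confounder. Stratifying on it would bias the estimate; the causal effect is the crude pooled difference.
Pooled: the new textbook 51.5% vs the old textbook 43.6%; the new textbook is higher overall.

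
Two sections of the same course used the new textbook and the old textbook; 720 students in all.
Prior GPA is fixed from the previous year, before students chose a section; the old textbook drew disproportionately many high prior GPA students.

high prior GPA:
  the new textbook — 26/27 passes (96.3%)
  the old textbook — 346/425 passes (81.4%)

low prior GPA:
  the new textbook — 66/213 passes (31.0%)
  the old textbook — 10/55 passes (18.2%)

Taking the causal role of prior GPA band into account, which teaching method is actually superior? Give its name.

the new textbook

Within every prior GPA band level the new textbook has the higher rate, yet pooled the old textbook does — Simpson's reversal.
Prior GPA band satisfies the back-door criterion: it is not a descendant of the teaching method, and it blocks the spurious path from teaching method to outcome. Adjusting for it (i.e., using the within-prior GPA band rates) gives the causal effect.
Within each level — high prior GPA: 96.3% vs 81.4%; low prior GPA: 31.0% vs 18.2% — the new textbook is higher every time.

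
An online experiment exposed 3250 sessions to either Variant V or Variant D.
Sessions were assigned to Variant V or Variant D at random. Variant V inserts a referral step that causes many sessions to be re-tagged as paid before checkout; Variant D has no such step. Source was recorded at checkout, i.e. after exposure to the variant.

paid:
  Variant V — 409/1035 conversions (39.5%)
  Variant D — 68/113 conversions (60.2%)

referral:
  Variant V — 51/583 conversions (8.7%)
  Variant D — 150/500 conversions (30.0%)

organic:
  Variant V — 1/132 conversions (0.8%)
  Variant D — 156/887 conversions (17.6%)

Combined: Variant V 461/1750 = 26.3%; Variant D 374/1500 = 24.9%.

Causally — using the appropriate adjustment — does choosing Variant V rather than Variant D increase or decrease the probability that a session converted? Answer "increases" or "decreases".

increases

The stratified and pooled comparisons disagree (Variant D wins within each traffic source; Variant V wins overall), so the answer turns on the causal role of traffic source.
Traffic source lies on the pathway variant → traffic source → outcome, so adjusting for it blocks the indirect effect. For the total causal effect of variant, use the unadjusted pooled rates.
Pooled: Variant V 26.3% vs Variant D 24.9%; Variant V is higher overall.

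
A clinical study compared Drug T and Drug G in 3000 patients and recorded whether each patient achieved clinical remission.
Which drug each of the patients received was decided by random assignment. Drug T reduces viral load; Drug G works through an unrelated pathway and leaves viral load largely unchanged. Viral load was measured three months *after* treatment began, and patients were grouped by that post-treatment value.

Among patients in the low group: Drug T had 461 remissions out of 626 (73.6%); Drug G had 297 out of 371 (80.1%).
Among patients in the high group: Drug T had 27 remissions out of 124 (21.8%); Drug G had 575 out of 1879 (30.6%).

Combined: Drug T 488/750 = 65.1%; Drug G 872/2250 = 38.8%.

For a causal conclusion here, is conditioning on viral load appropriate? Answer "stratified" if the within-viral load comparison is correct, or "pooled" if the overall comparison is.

Drug G is higher inside every viral load stratum but Drug T is higher in aggregate. Whether to stratify depends on how viral load relates to the drug.
Viral load is recorded after the drug and is itself shifted by it — it sits on the causal path from drug to outcome. Conditioning on a mediator would strip out part of the effect we want; the pooled comparison gives the total causal effect.
Pooled: Drug T 65.1% vs Drug G 38.8%; Drug T is higher overall.

pooled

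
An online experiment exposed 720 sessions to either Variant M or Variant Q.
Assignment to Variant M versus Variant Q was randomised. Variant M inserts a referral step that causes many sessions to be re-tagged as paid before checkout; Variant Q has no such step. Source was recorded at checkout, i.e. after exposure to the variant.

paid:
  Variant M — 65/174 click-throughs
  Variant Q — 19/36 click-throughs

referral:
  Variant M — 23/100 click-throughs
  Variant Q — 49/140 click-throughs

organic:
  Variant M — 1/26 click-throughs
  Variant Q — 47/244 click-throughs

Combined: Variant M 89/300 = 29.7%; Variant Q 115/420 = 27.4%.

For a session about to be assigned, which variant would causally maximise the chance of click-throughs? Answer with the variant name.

Variant M

Traffic source lies on the pathway variant → traffic source → outcome, so adjusting for it blocks the indirect effect. For the total causal effect of variant, use the unadjusted pooled rates.
Pooled: Variant M 29.7% vs Variant Q 27.4%; Variant M is higher overall.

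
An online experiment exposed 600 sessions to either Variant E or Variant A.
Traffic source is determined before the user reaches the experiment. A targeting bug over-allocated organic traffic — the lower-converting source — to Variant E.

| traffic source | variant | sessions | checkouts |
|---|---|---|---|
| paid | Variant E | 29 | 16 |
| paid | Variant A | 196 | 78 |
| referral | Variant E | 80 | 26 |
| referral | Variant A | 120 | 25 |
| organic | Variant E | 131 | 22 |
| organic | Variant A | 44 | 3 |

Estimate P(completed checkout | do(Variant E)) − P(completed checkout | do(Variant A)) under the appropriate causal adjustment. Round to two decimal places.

The imbalance in traffic source arose from how sessions were allocated, not from anything the variant did; and traffic source independently affects the outcome. The pooled gap is confounded — condition on traffic source.
Adjusting over the population distribution of traffic source: 0.375·(0.552−0.398) + 0.333·(0.325−0.208) + 0.292·(0.168−0.068) = +0.126.

+0.13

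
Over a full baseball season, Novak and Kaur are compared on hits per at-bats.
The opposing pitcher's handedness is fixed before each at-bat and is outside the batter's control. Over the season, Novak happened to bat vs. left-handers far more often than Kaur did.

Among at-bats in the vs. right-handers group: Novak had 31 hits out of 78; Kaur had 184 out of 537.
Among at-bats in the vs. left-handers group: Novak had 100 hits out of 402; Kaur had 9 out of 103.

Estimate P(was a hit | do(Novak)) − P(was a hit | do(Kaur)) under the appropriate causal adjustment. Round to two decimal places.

The pitcher handedness-specific comparison favours Novak throughout, but the pooled figures favour Kaur. The question is whether to condition on pitcher handedness.
Pitcher handedness differs across players for reasons unrelated to any effect of the player itself, and it separately predicts the outcome — a classic confounder. We must compare within pitcher handedness levels.
Adjusting over the population distribution of pitcher handedness: 0.549·(0.397−0.343) + 0.451·(0.249−0.087) = +0.103.

+0.10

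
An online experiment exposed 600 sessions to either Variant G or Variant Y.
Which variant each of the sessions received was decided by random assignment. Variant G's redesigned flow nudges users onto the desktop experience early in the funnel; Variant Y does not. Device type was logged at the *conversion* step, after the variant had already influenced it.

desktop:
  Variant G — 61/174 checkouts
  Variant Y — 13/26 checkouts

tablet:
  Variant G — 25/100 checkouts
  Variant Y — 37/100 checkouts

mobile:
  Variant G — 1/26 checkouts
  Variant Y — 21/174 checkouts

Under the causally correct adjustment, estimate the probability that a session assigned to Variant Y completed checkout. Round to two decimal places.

Device type lies on the pathway variant → device type → outcome, so adjusting for it blocks the indirect effect. For the total causal effect of variant, use the unadjusted pooled rates.
So P(outcome | do(Variant Y)) is just the pooled rate for Variant Y: 71/300 = 0.237.

0.24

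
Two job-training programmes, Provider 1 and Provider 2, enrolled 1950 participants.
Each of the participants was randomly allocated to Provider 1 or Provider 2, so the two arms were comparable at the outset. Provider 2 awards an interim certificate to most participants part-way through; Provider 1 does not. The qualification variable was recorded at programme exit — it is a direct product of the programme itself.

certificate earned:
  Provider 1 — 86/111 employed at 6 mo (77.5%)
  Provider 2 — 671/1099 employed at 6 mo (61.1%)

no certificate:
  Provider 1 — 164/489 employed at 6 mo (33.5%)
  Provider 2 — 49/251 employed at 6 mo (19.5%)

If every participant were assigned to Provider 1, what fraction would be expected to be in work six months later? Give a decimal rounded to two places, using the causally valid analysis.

0.42

Qualification attained during the programme is recorded after the programme and is itself shifted by it — it sits on the causal path from programme to outcome. Conditioning on a mediator would strip out part of the effect we want; the pooled comparison gives the total causal effect.
So P(outcome | do(Provider 1)) is just the pooled rate for Provider 1: 250/600 = 0.417.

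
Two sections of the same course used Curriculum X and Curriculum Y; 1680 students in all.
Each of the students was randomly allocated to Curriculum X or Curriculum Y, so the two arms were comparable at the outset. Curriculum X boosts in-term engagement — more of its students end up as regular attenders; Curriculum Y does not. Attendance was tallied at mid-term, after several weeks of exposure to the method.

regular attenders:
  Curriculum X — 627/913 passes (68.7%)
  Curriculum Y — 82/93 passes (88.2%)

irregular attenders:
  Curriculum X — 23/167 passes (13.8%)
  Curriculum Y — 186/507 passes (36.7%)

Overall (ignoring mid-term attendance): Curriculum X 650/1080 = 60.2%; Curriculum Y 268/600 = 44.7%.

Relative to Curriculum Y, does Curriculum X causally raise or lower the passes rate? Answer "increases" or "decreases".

increases

The stratified and pooled comparisons disagree (Curriculum Y wins within each mid-term attendance; Curriculum X wins overall), so the answer turns on the causal role of mid-term attendance.
The distribution of mid-term attendance is itself part of what the teaching method does — it is an intermediate outcome. Holding it fixed would remove that part of the effect; the total effect is the pooled difference.
Pooled: Curriculum X 60.2% vs Curriculum Y 44.7%; Curriculum X is higher overall.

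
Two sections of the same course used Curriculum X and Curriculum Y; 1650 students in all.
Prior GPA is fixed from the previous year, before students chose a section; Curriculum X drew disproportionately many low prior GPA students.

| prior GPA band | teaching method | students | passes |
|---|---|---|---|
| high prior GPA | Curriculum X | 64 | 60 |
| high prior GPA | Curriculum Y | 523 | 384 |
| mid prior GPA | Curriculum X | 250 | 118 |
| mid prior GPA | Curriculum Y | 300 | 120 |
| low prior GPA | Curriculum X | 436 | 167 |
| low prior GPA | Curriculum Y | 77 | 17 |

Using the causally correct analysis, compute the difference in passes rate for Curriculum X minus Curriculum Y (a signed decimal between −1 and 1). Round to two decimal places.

Here prior GPA band is a common cause — it drives both which teaching method a case falls under and the outcome. The crude comparison mixes populations; the stratum-specific rates are the causally relevant ones.
Adjusting over the population distribution of prior GPA band: 0.356·(0.938−0.734) + 0.333·(0.472−0.400) + 0.311·(0.383−0.221) = +0.147.

+0.15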